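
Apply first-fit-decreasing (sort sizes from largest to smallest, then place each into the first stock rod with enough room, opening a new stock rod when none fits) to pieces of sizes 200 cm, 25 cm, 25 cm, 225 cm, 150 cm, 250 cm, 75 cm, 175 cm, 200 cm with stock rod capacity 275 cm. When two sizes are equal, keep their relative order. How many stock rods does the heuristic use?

Sorted descending: 250, 225, 200, 200, 175, 150, 75, 25, 25.
  250 → stock rod 1 (new)  [load 250/275]
  225 → stock rod 2 (new)  [load 225/275]
  200 → stock rod 3 (new)  [load 200/275]
  200 → stock rod 4 (new)  [load 200/275]
  175 → stock rod 5 (new)  [load 175/275]
  150 → stock rod 6 (new)  [load 150/275]
  75 → stock rod 3  [load 275/275]
  25 → stock rod 1  [load 275/275]
  25 → stock rod 2  [load 250/275]
6 stock rods opened.

6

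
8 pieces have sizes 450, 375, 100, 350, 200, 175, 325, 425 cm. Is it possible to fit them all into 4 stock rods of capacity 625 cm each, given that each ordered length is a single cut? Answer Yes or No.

Total = 2400 cm; ⌈2400/625⌉ = 4.
5 pieces each exceed half the capacity and cannot share a stock rod, forcing at least 5 stock rods.
At least 5 stock rods are required, but only 4 are allowed.

No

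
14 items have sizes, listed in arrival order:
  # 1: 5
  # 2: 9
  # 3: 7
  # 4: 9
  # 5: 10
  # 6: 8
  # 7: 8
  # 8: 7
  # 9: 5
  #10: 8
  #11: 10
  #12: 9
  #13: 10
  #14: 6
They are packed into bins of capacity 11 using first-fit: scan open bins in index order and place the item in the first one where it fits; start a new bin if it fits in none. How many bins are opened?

13

  5 → bin 1 (new)  [load 5/11]
  9 → bin 2 (new)  [load 9/11]
  7 → bin 3 (new)  [load 7/11]
  9 → bin 4 (new)  [load 9/11]
  10 → bin 5 (new)  [load 10/11]
  8 → bin 6 (new)  [load 8/11]
  8 → bin 7 (new)  [load 8/11]
  7 → bin 8 (new)  [load 7/11]
  5 → bin 1  [load 10/11]
  8 → bin 9 (new)  [load 8/11]
  10 → bin 10 (new)  [load 10/11]
  9 → bin 11 (new)  [load 9/11]
  10 → bin 12 (new)  [load 10/11]
  6 → bin 13 (new)  [load 6/11]
13 bins opened.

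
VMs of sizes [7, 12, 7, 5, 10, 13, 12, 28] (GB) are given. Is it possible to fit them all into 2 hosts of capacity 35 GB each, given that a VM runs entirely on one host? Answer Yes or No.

Total = 94 GB; ⌈94/35⌉ = 3.
At least 3 hosts are required, but only 2 are allowed.

No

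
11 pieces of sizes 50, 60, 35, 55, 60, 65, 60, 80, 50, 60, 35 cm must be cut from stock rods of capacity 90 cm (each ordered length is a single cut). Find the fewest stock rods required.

Total = 80 + 65 + 60 + 60 + 60 + 60 + 55 + 50 + 50 + 35 + 35 = 610 cm.
Lower bound: ⌈610/90⌉ = 7 stock rods.
Also, 9 pieces each exceed 45 cm, and no two of those can share a stock rod, so at least 9 stock rods are needed.
A packing using 9 stock rods:
  stock rod 1: 80 = 80
  stock rod 2: 65 = 65
  stock rod 3: 60 = 60
  stock rod 4: 60 = 60
  stock rod 5: 60 = 60
  stock rod 6: 60 = 60
  stock rod 7: 55 + 35 = 90
  stock rod 8: 50 + 35 = 85
  stock rod 9: 50 = 50
This matches the lower bound, so 9 is optimal.

9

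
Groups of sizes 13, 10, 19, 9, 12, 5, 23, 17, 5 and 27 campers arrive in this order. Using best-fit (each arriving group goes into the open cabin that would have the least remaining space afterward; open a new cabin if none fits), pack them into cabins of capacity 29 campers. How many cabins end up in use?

  13 → cabin 1 (new)  [load 13/29]
  10 → cabin 1  [load 23/29]
  19 → cabin 2 (new)  [load 19/29]
  9 → cabin 2  [load 28/29]
  12 → cabin 3 (new)  [load 12/29]
  5 → cabin 1  [load 28/29]
  23 → cabin 4 (new)  [load 23/29]
  17 → cabin 3  [load 29/29]
  5 → cabin 4  [load 28/29]
  27 → cabin 5 (new)  [load 27/29]
5 cabins opened.

5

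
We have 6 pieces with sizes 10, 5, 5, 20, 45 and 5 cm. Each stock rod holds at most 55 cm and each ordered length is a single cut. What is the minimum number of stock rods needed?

2

Total = 45 + 20 + 10 + 5 + 5 + 5 = 90 cm.
Lower bound: ⌈90/55⌉ = 2 stock rods.
A packing using 2 stock rods:
  stock rod 1: 45 + 10 = 55
  stock rod 2: 20 + 5 + 5 + 5 = 35
This matches the lower bound, so 2 is optimal.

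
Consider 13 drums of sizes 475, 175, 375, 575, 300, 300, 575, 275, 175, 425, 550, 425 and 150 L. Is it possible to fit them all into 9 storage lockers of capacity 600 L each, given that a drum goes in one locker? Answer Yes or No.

Yes

A valid assignment using 9 storage lockers:
  locker 1: 575 = 575
  locker 2: 575 = 575
  locker 3: 550 = 550
  locker 4: 475 = 475
  locker 5: 425 + 175 = 600
  locker 6: 425 + 175 = 600
  locker 7: 375 + 150 = 525
  locker 8: 300 + 300 = 600
  locker 9: 275 = 275
Every load is within 600 L, so 9 storage lockers suffice.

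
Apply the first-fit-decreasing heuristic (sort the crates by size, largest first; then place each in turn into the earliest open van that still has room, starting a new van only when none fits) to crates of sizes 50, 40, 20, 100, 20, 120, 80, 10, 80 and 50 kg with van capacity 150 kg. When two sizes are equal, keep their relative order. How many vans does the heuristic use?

4

Sorted descending: 120, 100, 80, 80, 50, 50, 40, 20, 20, 10.
  120 → van 1 (new)  [load 120/150]
  100 → van 2 (new)  [load 100/150]
  80 → van 3 (new)  [load 80/150]
  80 → van 4 (new)  [load 80/150]
  50 → van 2  [load 150/150]
  50 → van 3  [load 130/150]
  40 → van 4  [load 120/150]
  20 → van 1  [load 140/150]
  20 → van 3  [load 150/150]
  10 → van 1  [load 150/150]
4 vans opened.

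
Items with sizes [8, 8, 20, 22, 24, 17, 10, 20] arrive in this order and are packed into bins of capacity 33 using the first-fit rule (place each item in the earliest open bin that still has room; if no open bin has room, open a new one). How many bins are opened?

5

  8 → bin 1 (new)  [load 8/33]
  8 → bin 1  [load 16/33]
  20 → bin 2 (new)  [load 20/33]
  22 → bin 3 (new)  [load 22/33]
  24 → bin 4 (new)  [load 24/33]
  17 → bin 1  [load 33/33]
  10 → bin 2  [load 30/33]
  20 → bin 5 (new)  [load 20/33]
5 bins opened.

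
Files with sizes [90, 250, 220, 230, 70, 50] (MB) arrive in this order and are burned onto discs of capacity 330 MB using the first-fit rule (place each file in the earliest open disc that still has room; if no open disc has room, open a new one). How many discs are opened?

3

  90 → disc 1 (new)  [load 90/330]
  250 → disc 2 (new)  [load 250/330]
  220 → disc 1  [load 310/330]
  230 → disc 3 (new)  [load 230/330]
  70 → disc 2  [load 320/330]
  50 → disc 3  [load 280/330]
3 discs opened.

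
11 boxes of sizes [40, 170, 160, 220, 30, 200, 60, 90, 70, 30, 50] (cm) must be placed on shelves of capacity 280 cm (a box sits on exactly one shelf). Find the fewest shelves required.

4

Total = 220 + 200 + 170 + 160 + 90 + 70 + 60 + 50 + 40 + 30 + 30 = 1120 cm.
Lower bound: ⌈1120/280⌉ = 4 shelves.
A packing using 4 shelves:
  shelf 1: 220 + 60 = 280
  shelf 2: 200 + 50 + 30 = 280
  shelf 3: 170 + 70 + 40 = 280
  shelf 4: 160 + 90 + 30 = 280
This matches the lower bound, so 4 is optimal.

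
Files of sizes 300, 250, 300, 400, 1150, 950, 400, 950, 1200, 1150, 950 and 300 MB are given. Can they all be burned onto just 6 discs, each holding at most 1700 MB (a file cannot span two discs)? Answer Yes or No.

Yes

A valid assignment using 6 discs:
  disc 1: 1200 + 400 = 1600
  disc 2: 1150 + 400 = 1550
  disc 3: 1150 + 300 + 250 = 1700
  disc 4: 950 + 300 + 300 = 1550
  disc 5: 950 = 950
  disc 6: 950 = 950
Every load is within 1700 MB, so 6 discs suffice.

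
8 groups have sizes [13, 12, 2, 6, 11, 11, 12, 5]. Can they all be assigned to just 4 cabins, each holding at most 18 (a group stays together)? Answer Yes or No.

No

Total = 72; ⌈72/18⌉ = 4.
5 groups each exceed half the capacity and cannot share a cabin, forcing at least 5 cabins.
At least 5 cabins are required, but only 4 are allowed.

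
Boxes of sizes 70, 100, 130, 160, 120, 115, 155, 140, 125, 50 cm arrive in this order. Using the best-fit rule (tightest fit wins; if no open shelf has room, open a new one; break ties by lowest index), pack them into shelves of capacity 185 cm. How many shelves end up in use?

8

  70 → shelf 1 (new)  [load 70/185]
  100 → shelf 1  [load 170/185]
  130 → shelf 2 (new)  [load 130/185]
  160 → shelf 3 (new)  [load 160/185]
  120 → shelf 4 (new)  [load 120/185]
  115 → shelf 5 (new)  [load 115/185]
  155 → shelf 6 (new)  [load 155/185]
  140 → shelf 7 (new)  [load 140/185]
  125 → shelf 8 (new)  [load 125/185]
  50 → shelf 2  [load 180/185]
8 shelves opened.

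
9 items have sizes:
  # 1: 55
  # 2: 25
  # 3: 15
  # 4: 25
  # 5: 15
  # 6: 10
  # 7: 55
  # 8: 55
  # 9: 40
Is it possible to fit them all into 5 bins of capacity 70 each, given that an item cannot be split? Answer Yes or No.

A valid assignment using 5 bins:
  bin 1: 55 + 15 = 70
  bin 2: 55 + 15 = 70
  bin 3: 55 + 10 = 65
  bin 4: 40 + 25 = 65
  bin 5: 25 = 25
Every load is within 70, so 5 bins suffice.

Yes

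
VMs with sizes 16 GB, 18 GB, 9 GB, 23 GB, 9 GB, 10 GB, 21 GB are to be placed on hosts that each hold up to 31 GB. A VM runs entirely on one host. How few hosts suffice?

Total = 23 + 21 + 18 + 16 + 10 + 9 + 9 = 106 GB.
Lower bound: ⌈106/31⌉ = 4 hosts.
A packing using 4 hosts:
  host 1: 23 = 23
  host 2: 21 + 10 = 31
  host 3: 18 + 9 = 27
  host 4: 16 + 9 = 25
This matches the lower bound, so 4 is optimal.

4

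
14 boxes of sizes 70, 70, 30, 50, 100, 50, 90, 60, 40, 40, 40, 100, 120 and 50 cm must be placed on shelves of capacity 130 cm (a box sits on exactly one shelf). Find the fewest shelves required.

8

Total = 120 + 100 + 100 + 90 + 70 + 70 + 60 + 50 + 50 + 50 + 40 + 40 + 40 + 30 = 910 cm.
Lower bound: ⌈910/130⌉ = 7 shelves.
A packing using 8 shelves:
  shelf 1: 120 = 120
  shelf 2: 100 + 30 = 130
  shelf 3: 100 = 100
  shelf 4: 90 + 40 = 130
  shelf 5: 70 + 60 = 130
  shelf 6: 70 + 50 = 120
  shelf 7: 50 + 50 = 100
  shelf 8: 40 + 40 = 80
No arrangement into 7 shelves stays within capacity, so 8 is optimal.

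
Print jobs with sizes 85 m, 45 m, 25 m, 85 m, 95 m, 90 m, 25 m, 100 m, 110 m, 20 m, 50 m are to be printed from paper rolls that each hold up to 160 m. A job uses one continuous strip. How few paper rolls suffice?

6

Total = 110 + 100 + 95 + 90 + 85 + 85 + 50 + 45 + 25 + 25 + 20 = 730 m.
Lower bound: ⌈730/160⌉ = 5 paper rolls.
Also, 6 print jobs each exceed 80 m, and no two of those can share a roll, so at least 6 paper rolls are needed.
A packing using 6 paper rolls:
  roll 1: 110 + 50 = 160
  roll 2: 100 + 45 = 145
  roll 3: 95 + 25 + 25 = 145
  roll 4: 90 + 20 = 110
  roll 5: 85 = 85
  roll 6: 85 = 85
This matches the lower bound, so 6 is optimal.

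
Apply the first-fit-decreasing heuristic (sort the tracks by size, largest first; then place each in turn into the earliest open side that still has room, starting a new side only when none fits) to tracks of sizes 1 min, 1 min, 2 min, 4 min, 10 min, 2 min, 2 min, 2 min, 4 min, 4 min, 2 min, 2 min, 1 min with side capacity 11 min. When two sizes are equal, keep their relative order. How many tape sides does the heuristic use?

4

Sorted descending: 10, 4, 4, 4, 2, 2, 2, 2, 2, 2, 1, 1, 1.
  10 → side 1 (new)  [load 10/11]
  4 → side 2 (new)  [load 4/11]
  4 → side 2  [load 8/11]
  4 → side 3 (new)  [load 4/11]
  2 → side 2  [load 10/11]
  2 → side 3  [load 6/11]
  2 → side 3  [load 8/11]
  2 → side 3  [load 10/11]
  2 → side 4 (new)  [load 2/11]
  2 → side 4  [load 4/11]
  1 → side 1  [load 11/11]
  1 → side 2  [load 11/11]
  1 → side 3  [load 11/11]
4 tape sides opened.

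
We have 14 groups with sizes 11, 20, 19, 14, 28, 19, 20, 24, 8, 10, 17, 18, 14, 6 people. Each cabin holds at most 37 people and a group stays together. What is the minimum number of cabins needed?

7

Total = 28 + 24 + 20 + 20 + 19 + 19 + 18 + 17 + 14 + 14 + 11 + 10 + 8 + 6 = 228 people.
Lower bound: ⌈228/37⌉ = 7 cabins.
A packing using 7 cabins:
  cabin 1: 28 + 8 = 36
  cabin 2: 24 + 11 = 35
  cabin 3: 20 + 17 = 37
  cabin 4: 20 + 14 = 34
  cabin 5: 19 + 18 = 37
  cabin 6: 19 + 14 = 33
  cabin 7: 10 + 6 = 16
This matches the lower bound, so 7 is optimal.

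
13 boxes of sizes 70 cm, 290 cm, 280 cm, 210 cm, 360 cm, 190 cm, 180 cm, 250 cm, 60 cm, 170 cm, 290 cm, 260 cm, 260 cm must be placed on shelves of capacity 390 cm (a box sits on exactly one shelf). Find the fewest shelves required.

9

Total = 360 + 290 + 290 + 280 + 260 + 260 + 250 + 210 + 190 + 180 + 170 + 70 + 60 = 2870 cm.
Lower bound: ⌈2870/390⌉ = 8 shelves.
A packing using 9 shelves:
  shelf 1: 360 = 360
  shelf 2: 290 + 70 = 360
  shelf 3: 290 + 60 = 350
  shelf 4: 280 = 280
  shelf 5: 260 = 260
  shelf 6: 260 = 260
  shelf 7: 250 = 250
  shelf 8: 210 + 180 = 390
  shelf 9: 190 + 170 = 360
No arrangement into 8 shelves stays within capacity, so 9 is optimal.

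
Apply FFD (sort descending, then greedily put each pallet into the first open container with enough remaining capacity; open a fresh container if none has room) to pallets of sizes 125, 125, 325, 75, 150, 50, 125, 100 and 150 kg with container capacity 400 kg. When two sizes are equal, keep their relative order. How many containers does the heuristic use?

Sorted descending: 325, 150, 150, 125, 125, 125, 100, 75, 50.
  325 → container 1 (new)  [load 325/400]
  150 → container 2 (new)  [load 150/400]
  150 → container 2  [load 300/400]
  125 → container 3 (new)  [load 125/400]
  125 → container 3  [load 250/400]
  125 → container 3  [load 375/400]
  100 → container 2  [load 400/400]
  75 → container 1  [load 400/400]
  50 → container 4 (new)  [load 50/400]
4 containers opened.

4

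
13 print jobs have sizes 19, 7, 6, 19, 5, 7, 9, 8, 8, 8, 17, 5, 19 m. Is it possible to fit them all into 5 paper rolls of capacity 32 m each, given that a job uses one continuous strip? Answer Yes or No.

Yes

A valid assignment using 5 paper rolls:
  roll 1: 19 + 9 = 28
  roll 2: 19 + 8 + 5 = 32
  roll 3: 19 + 8 + 5 = 32
  roll 4: 17 + 8 + 7 = 32
  roll 5: 7 + 6 = 13
Every load is within 32 m, so 5 paper rolls suffice.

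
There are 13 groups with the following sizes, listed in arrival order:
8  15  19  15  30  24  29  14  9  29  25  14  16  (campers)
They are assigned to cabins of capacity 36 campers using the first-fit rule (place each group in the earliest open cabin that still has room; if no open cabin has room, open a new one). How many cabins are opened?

  8 → cabin 1 (new)  [load 8/36]
  15 → cabin 1  [load 23/36]
  19 → cabin 2 (new)  [load 19/36]
  15 → cabin 2  [load 34/36]
  30 → cabin 3 (new)  [load 30/36]
  24 → cabin 4 (new)  [load 24/36]
  29 → cabin 5 (new)  [load 29/36]
  14 → cabin 6 (new)  [load 14/36]
  9 → cabin 1  [load 32/36]
  29 → cabin 7 (new)  [load 29/36]
  25 → cabin 8 (new)  [load 25/36]
  14 → cabin 6  [load 28/36]
  16 → cabin 9 (new)  [load 16/36]
9 cabins opened.

9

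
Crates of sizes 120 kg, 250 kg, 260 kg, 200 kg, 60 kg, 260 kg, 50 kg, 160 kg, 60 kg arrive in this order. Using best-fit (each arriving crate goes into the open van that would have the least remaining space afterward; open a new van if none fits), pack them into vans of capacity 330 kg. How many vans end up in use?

  120 → van 1 (new)  [load 120/330]
  250 → van 2 (new)  [load 250/330]
  260 → van 3 (new)  [load 260/330]
  200 → van 1  [load 320/330]
  60 → van 3  [load 320/330]
  260 → van 4 (new)  [load 260/330]
  50 → van 4  [load 310/330]
  160 → van 5 (new)  [load 160/330]
  60 → van 2  [load 310/330]
5 vans opened.

5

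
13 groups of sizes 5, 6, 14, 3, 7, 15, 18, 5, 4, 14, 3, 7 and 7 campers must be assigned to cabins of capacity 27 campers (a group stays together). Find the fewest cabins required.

4

Total = 18 + 15 + 14 + 14 + 7 + 7 + 7 + 6 + 5 + 5 + 4 + 3 + 3 = 108 campers.
Lower bound: ⌈108/27⌉ = 4 cabins.
A packing using 4 cabins:
  cabin 1: 18 + 5 + 4 = 27
  cabin 2: 15 + 7 + 5 = 27
  cabin 3: 14 + 7 + 6 = 27
  cabin 4: 14 + 7 + 3 + 3 = 27
This matches the lower bound, so 4 is optimal.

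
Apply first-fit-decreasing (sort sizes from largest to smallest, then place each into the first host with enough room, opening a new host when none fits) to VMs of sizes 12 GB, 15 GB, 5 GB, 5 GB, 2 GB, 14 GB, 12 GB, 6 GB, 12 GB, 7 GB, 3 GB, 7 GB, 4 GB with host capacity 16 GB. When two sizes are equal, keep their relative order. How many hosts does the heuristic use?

Sorted descending: 15, 14, 12, 12, 12, 7, 7, 6, 5, 5, 4, 3, 2.
  15 → host 1 (new)  [load 15/16]
  14 → host 2 (new)  [load 14/16]
  12 → host 3 (new)  [load 12/16]
  12 → host 4 (new)  [load 12/16]
  12 → host 5 (new)  [load 12/16]
  7 → host 6 (new)  [load 7/16]
  7 → host 6  [load 14/16]
  6 → host 7 (new)  [load 6/16]
  5 → host 7  [load 11/16]
  5 → host 7  [load 16/16]
  4 → host 3  [load 16/16]
  3 → host 4  [load 15/16]
  2 → host 2  [load 16/16]
7 hosts opened.

7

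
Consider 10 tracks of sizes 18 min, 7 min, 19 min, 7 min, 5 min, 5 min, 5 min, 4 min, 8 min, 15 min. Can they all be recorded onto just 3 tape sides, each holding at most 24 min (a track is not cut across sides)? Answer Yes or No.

Total = 93 min; ⌈93/24⌉ = 4.
At least 4 tape sides are required, but only 3 are allowed.

No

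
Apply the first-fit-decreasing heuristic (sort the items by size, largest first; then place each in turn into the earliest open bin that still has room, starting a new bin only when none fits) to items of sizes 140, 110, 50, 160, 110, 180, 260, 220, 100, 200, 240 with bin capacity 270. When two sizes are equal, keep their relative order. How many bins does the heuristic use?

Sorted descending: 260, 240, 220, 200, 180, 160, 140, 110, 110, 100, 50.
  260 → bin 1 (new)  [load 260/270]
  240 → bin 2 (new)  [load 240/270]
  220 → bin 3 (new)  [load 220/270]
  200 → bin 4 (new)  [load 200/270]
  180 → bin 5 (new)  [load 180/270]
  160 → bin 6 (new)  [load 160/270]
  140 → bin 7 (new)  [load 140/270]
  110 → bin 6  [load 270/270]
  110 → bin 7  [load 250/270]
  100 → bin 8 (new)  [load 100/270]
  50 → bin 3  [load 270/270]
8 bins opened.

8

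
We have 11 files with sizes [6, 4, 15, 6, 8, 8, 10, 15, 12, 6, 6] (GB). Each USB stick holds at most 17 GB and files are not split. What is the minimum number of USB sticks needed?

Total = 15 + 15 + 12 + 10 + 8 + 8 + 6 + 6 + 6 + 6 + 4 = 96 GB.
Lower bound: ⌈96/17⌉ = 6 USB sticks.
A packing using 7 USB sticks:
  USB stick 1: 15 = 15
  USB stick 2: 15 = 15
  USB stick 3: 12 + 4 = 16
  USB stick 4: 10 + 6 = 16
  USB stick 5: 8 + 8 = 16
  USB stick 6: 6 + 6 = 12
  USB stick 7: 6 = 6
No arrangement into 6 USB sticks stays within capacity, so 7 is optimal.

7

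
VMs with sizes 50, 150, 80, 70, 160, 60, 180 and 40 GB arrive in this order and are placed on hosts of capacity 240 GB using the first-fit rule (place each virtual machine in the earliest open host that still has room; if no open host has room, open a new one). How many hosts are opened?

  50 → host 1 (new)  [load 50/240]
  150 → host 1  [load 200/240]
  80 → host 2 (new)  [load 80/240]
  70 → host 2  [load 150/240]
  160 → host 3 (new)  [load 160/240]
  60 → host 2  [load 210/240]
  180 → host 4 (new)  [load 180/240]
  40 → host 1  [load 240/240]
4 hosts opened.

4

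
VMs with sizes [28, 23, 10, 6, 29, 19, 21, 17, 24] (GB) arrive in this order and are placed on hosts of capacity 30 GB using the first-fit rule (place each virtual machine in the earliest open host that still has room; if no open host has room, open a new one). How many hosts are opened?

  28 → host 1 (new)  [load 28/30]
  23 → host 2 (new)  [load 23/30]
  10 → host 3 (new)  [load 10/30]
  6 → host 2  [load 29/30]
  29 → host 4 (new)  [load 29/30]
  19 → host 3  [load 29/30]
  21 → host 5 (new)  [load 21/30]
  17 → host 6 (new)  [load 17/30]
  24 → host 7 (new)  [load 24/30]
7 hosts opened.

7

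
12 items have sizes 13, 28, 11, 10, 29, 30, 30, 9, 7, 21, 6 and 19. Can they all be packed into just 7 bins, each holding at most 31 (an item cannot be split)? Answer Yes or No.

Total = 213; ⌈213/31⌉ = 7.
The bound of 7 does not rule out 7, but exhaustive search shows no assignment into 7 bins of capacity 31 exists — the minimum is 8.

No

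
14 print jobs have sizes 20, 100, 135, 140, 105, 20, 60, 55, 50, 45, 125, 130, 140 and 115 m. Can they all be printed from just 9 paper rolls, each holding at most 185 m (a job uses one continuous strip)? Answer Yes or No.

A valid assignment using 8 paper rolls:
  roll 1: 140 + 45 = 185
  roll 2: 140 + 20 + 20 = 180
  roll 3: 135 + 50 = 185
  roll 4: 130 + 55 = 185
  roll 5: 125 + 60 = 185
  roll 6: 115 = 115
  roll 7: 105 = 105
  roll 8: 100 = 100
That uses only 8 ≤ 9, so 9 paper rolls are enough.

Yes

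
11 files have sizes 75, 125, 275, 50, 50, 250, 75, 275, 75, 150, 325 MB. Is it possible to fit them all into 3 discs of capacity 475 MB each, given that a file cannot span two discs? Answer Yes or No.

No

Total = 1725 MB; ⌈1725/475⌉ = 4.
At least 4 discs are required, but only 3 are allowed.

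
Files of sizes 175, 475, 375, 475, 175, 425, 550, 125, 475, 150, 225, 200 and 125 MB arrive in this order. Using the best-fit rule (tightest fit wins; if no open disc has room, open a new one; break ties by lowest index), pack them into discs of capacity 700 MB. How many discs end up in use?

  175 → disc 1 (new)  [load 175/700]
  475 → disc 1  [load 650/700]
  375 → disc 2 (new)  [load 375/700]
  475 → disc 3 (new)  [load 475/700]
  175 → disc 3  [load 650/700]
  425 → disc 4 (new)  [load 425/700]
  550 → disc 5 (new)  [load 550/700]
  125 → disc 5  [load 675/700]
  475 → disc 6 (new)  [load 475/700]
  150 → disc 6  [load 625/700]
  225 → disc 4  [load 650/700]
  200 → disc 2  [load 575/700]
  125 → disc 2  [load 700/700]
6 discs opened.

6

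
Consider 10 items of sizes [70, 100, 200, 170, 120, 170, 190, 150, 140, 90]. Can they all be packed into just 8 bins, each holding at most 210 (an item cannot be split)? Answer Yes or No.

A valid assignment using 8 bins:
  bin 1: 200 = 200
  bin 2: 190 = 190
  bin 3: 170 = 170
  bin 4: 170 = 170
  bin 5: 150 = 150
  bin 6: 140 + 70 = 210
  bin 7: 120 + 90 = 210
  bin 8: 100 = 100
Every load is within 210, so 8 bins suffice.

Yes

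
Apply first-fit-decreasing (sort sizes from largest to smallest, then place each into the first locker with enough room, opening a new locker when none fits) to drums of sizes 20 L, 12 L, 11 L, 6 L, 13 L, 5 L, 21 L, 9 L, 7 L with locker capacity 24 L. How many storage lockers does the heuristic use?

5

Sorted descending: 21, 20, 13, 12, 11, 9, 7, 6, 5.
  21 → locker 1 (new)  [load 21/24]
  20 → locker 2 (new)  [load 20/24]
  13 → locker 3 (new)  [load 13/24]
  12 → locker 4 (new)  [load 12/24]
  11 → locker 3  [load 24/24]
  9 → locker 4  [load 21/24]
  7 → locker 5 (new)  [load 7/24]
  6 → locker 5  [load 13/24]
  5 → locker 5  [load 18/24]
5 storage lockers opened.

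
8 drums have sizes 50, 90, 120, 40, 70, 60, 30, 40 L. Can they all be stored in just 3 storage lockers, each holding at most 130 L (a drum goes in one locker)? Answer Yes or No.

No

Total = 500 L; ⌈500/130⌉ = 4.
At least 4 storage lockers are required, but only 3 are allowed.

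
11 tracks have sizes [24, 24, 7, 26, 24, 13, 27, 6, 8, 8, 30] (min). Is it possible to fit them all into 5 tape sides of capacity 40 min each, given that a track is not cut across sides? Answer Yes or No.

Total = 197 min; ⌈197/40⌉ = 5.
6 tracks each exceed half the capacity and cannot share a side, forcing at least 6 tape sides.
At least 6 tape sides are required, but only 5 are allowed.

No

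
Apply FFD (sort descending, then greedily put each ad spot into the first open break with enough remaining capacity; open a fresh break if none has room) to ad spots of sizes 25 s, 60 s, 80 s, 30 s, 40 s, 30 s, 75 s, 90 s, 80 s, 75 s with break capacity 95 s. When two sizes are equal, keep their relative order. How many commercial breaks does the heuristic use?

Sorted descending: 90, 80, 80, 75, 75, 60, 40, 30, 30, 25.
  90 → break 1 (new)  [load 90/95]
  80 → break 2 (new)  [load 80/95]
  80 → break 3 (new)  [load 80/95]
  75 → break 4 (new)  [load 75/95]
  75 → break 5 (new)  [load 75/95]
  60 → break 6 (new)  [load 60/95]
  40 → break 7 (new)  [load 40/95]
  30 → break 6  [load 90/95]
  30 → break 7  [load 70/95]
  25 → break 7  [load 95/95]
7 commercial breaks opened.

7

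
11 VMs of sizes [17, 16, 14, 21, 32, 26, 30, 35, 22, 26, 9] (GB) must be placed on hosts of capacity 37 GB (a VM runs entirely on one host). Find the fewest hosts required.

Total = 35 + 32 + 30 + 26 + 26 + 22 + 21 + 17 + 16 + 14 + 9 = 248 GB.
Lower bound: ⌈248/37⌉ = 7 hosts.
A packing using 8 hosts:
  host 1: 35 = 35
  host 2: 32 = 32
  host 3: 30 = 30
  host 4: 26 + 9 = 35
  host 5: 26 = 26
  host 6: 22 + 14 = 36
  host 7: 21 + 16 = 37
  host 8: 17 = 17
No arrangement into 7 hosts stays within capacity, so 8 is optimal.

8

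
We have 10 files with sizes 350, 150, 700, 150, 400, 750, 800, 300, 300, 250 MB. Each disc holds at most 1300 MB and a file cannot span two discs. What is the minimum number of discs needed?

Total = 800 + 750 + 700 + 400 + 350 + 300 + 300 + 250 + 150 + 150 = 4150 MB.
Lower bound: ⌈4150/1300⌉ = 4 discs.
A packing using 4 discs:
  disc 1: 800 + 400 = 1200
  disc 2: 750 + 350 + 150 = 1250
  disc 3: 700 + 300 + 300 = 1300
  disc 4: 250 + 150 = 400
This matches the lower bound, so 4 is optimal.

4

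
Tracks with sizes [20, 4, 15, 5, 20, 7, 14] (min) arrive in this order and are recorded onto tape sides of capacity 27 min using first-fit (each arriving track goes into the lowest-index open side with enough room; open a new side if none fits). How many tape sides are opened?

  20 → side 1 (new)  [load 20/27]
  4 → side 1  [load 24/27]
  15 → side 2 (new)  [load 15/27]
  5 → side 2  [load 20/27]
  20 → side 3 (new)  [load 20/27]
  7 → side 2  [load 27/27]
  14 → side 4 (new)  [load 14/27]
4 tape sides opened.

4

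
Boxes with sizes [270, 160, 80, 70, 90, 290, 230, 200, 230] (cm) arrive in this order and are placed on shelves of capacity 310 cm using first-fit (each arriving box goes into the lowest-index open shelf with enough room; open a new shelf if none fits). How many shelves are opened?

6

  270 → shelf 1 (new)  [load 270/310]
  160 → shelf 2 (new)  [load 160/310]
  80 → shelf 2  [load 240/310]
  70 → shelf 2  [load 310/310]
  90 → shelf 3 (new)  [load 90/310]
  290 → shelf 4 (new)  [load 290/310]
  230 → shelf 5 (new)  [load 230/310]
  200 → shelf 3  [load 290/310]
  230 → shelf 6 (new)  [load 230/310]
6 shelves opened.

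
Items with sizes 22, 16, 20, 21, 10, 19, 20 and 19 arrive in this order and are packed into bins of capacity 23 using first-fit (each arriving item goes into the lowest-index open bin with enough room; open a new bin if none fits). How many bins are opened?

8

  22 → bin 1 (new)  [load 22/23]
  16 → bin 2 (new)  [load 16/23]
  20 → bin 3 (new)  [load 20/23]
  21 → bin 4 (new)  [load 21/23]
  10 → bin 5 (new)  [load 10/23]
  19 → bin 6 (new)  [load 19/23]
  20 → bin 7 (new)  [load 20/23]
  19 → bin 8 (new)  [load 19/23]
8 bins opened.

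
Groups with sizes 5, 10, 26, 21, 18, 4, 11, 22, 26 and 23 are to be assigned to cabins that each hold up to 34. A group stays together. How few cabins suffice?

Total = 26 + 26 + 23 + 22 + 21 + 18 + 11 + 10 + 5 + 4 = 166.
Lower bound: ⌈166/34⌉ = 5 cabins.
Also, 6 groups each exceed 17, and no two of those can share a cabin, so at least 6 cabins are needed.
A packing using 6 cabins:
  cabin 1: 26 + 5 = 31
  cabin 2: 26 + 4 = 30
  cabin 3: 23 + 11 = 34
  cabin 4: 22 + 10 = 32
  cabin 5: 21 = 21
  cabin 6: 18 = 18
This matches the lower bound, so 6 is optimal.

6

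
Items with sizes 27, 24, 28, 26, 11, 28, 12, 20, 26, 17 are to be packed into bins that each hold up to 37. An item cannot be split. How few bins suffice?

7

Total = 28 + 28 + 27 + 26 + 26 + 24 + 20 + 17 + 12 + 11 = 219.
Lower bound: ⌈219/37⌉ = 6 bins.
Also, 7 items each exceed 37/2, and no two of those can share a bin, so at least 7 bins are needed.
A packing using 7 bins:
  bin 1: 28 = 28
  bin 2: 28 = 28
  bin 3: 27 = 27
  bin 4: 26 + 11 = 37
  bin 5: 26 = 26
  bin 6: 24 + 12 = 36
  bin 7: 20 + 17 = 37
This matches the lower bound, so 7 is optimal.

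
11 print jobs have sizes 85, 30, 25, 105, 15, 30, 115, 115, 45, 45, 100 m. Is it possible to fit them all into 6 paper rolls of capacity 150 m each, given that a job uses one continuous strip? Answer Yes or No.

A valid assignment using 5 paper rolls:
  roll 1: 115 + 30 = 145
  roll 2: 115 + 30 = 145
  roll 3: 105 + 45 = 150
  roll 4: 100 + 45 = 145
  roll 5: 85 + 25 + 15 = 125
That uses only 5 ≤ 6, so 6 paper rolls are enough.

Yes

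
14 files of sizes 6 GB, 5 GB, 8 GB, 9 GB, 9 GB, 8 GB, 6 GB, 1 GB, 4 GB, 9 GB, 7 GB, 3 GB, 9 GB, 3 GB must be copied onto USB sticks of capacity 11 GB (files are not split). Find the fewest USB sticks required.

9

Total = 9 + 9 + 9 + 9 + 8 + 8 + 7 + 6 + 6 + 5 + 4 + 3 + 3 + 1 = 87 GB.
Lower bound: ⌈87/11⌉ = 8 USB sticks.
Also, 9 files each exceed 11/2 GB, and no two of those can share a USB stick, so at least 9 USB sticks are needed.
A packing using 9 USB sticks:
  USB stick 1: 9 + 1 = 10
  USB stick 2: 9 = 9
  USB stick 3: 9 = 9
  USB stick 4: 9 = 9
  USB stick 5: 8 + 3 = 11
  USB stick 6: 8 + 3 = 11
  USB stick 7: 7 + 4 = 11
  USB stick 8: 6 + 5 = 11
  USB stick 9: 6 = 6
This matches the lower bound, so 9 is optimal.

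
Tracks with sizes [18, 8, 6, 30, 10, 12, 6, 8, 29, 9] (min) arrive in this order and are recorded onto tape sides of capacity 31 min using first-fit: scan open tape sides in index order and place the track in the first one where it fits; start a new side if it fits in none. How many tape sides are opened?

5

  18 → side 1 (new)  [load 18/31]
  8 → side 1  [load 26/31]
  6 → side 2 (new)  [load 6/31]
  30 → side 3 (new)  [load 30/31]
  10 → side 2  [load 16/31]
  12 → side 2  [load 28/31]
  6 → side 4 (new)  [load 6/31]
  8 → side 4  [load 14/31]
  29 → side 5 (new)  [load 29/31]
  9 → side 4  [load 23/31]
5 tape sides opened.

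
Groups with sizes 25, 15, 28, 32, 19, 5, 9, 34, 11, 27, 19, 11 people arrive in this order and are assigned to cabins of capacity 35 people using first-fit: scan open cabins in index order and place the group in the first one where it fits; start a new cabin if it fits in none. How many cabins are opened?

  25 → cabin 1 (new)  [load 25/35]
  15 → cabin 2 (new)  [load 15/35]
  28 → cabin 3 (new)  [load 28/35]
  32 → cabin 4 (new)  [load 32/35]
  19 → cabin 2  [load 34/35]
  5 → cabin 1  [load 30/35]
  9 → cabin 5 (new)  [load 9/35]
  34 → cabin 6 (new)  [load 34/35]
  11 → cabin 5  [load 20/35]
  27 → cabin 7 (new)  [load 27/35]
  19 → cabin 8 (new)  [load 19/35]
  11 → cabin 5  [load 31/35]
8 cabins opened.

8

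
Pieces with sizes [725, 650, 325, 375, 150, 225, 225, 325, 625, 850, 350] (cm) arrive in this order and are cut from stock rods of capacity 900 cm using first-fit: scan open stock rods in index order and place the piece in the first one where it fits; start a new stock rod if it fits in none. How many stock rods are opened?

  725 → stock rod 1 (new)  [load 725/900]
  650 → stock rod 2 (new)  [load 650/900]
  325 → stock rod 3 (new)  [load 325/900]
  375 → stock rod 3  [load 700/900]
  150 → stock rod 1  [load 875/900]
  225 → stock rod 2  [load 875/900]
  225 → stock rod 4 (new)  [load 225/900]
  325 → stock rod 4  [load 550/900]
  625 → stock rod 5 (new)  [load 625/900]
  850 → stock rod 6 (new)  [load 850/900]
  350 → stock rod 4  [load 900/900]
6 stock rods opened.

6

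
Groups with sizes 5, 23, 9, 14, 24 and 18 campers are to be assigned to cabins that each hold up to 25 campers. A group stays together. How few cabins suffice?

Total = 24 + 23 + 18 + 14 + 9 + 5 = 93 campers.
Lower bound: ⌈93/25⌉ = 4 cabins.
A packing using 4 cabins:
  cabin 1: 24 = 24
  cabin 2: 23 = 23
  cabin 3: 18 + 5 = 23
  cabin 4: 14 + 9 = 23
This matches the lower bound, so 4 is optimal.

4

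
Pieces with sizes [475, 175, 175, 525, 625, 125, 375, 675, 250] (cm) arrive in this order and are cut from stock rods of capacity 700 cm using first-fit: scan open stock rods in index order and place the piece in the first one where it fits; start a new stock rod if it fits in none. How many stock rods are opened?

6

  475 → stock rod 1 (new)  [load 475/700]
  175 → stock rod 1  [load 650/700]
  175 → stock rod 2 (new)  [load 175/700]
  525 → stock rod 2  [load 700/700]
  625 → stock rod 3 (new)  [load 625/700]
  125 → stock rod 4 (new)  [load 125/700]
  375 → stock rod 4  [load 500/700]
  675 → stock rod 5 (new)  [load 675/700]
  250 → stock rod 6 (new)  [load 250/700]
6 stock rods opened.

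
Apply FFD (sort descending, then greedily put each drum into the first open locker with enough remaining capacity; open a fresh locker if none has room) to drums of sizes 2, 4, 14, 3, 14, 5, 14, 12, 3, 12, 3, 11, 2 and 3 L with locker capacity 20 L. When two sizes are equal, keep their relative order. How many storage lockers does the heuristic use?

Sorted descending: 14, 14, 14, 12, 12, 11, 5, 4, 3, 3, 3, 3, 2, 2.
  14 → locker 1 (new)  [load 14/20]
  14 → locker 2 (new)  [load 14/20]
  14 → locker 3 (new)  [load 14/20]
  12 → locker 4 (new)  [load 12/20]
  12 → locker 5 (new)  [load 12/20]
  11 → locker 6 (new)  [load 11/20]
  5 → locker 1  [load 19/20]
  4 → locker 2  [load 18/20]
  3 → locker 3  [load 17/20]
  3 → locker 3  [load 20/20]
  3 → locker 4  [load 15/20]
  3 → locker 4  [load 18/20]
  2 → locker 2  [load 20/20]
  2 → locker 4  [load 20/20]
6 storage lockers opened.

6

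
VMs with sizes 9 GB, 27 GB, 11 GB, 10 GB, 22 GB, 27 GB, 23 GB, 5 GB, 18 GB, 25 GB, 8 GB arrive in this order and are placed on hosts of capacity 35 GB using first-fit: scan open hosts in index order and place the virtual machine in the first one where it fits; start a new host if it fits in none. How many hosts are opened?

  9 → host 1 (new)  [load 9/35]
  27 → host 2 (new)  [load 27/35]
  11 → host 1  [load 20/35]
  10 → host 1  [load 30/35]
  22 → host 3 (new)  [load 22/35]
  27 → host 4 (new)  [load 27/35]
  23 → host 5 (new)  [load 23/35]
  5 → host 1  [load 35/35]
  18 → host 6 (new)  [load 18/35]
  25 → host 7 (new)  [load 25/35]
  8 → host 2  [load 35/35]
7 hosts opened.

7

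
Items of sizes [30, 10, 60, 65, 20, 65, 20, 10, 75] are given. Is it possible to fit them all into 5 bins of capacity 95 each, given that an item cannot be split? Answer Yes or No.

Yes

A valid assignment using 4 bins:
  bin 1: 75 + 20 = 95
  bin 2: 65 + 30 = 95
  bin 3: 65 + 20 + 10 = 95
  bin 4: 60 + 10 = 70
That uses only 4 ≤ 5, so 5 bins are enough.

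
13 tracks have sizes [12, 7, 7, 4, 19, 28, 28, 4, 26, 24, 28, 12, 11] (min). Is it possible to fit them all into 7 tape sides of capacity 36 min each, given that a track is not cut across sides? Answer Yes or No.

Yes

A valid assignment using 7 tape sides:
  side 1: 28 + 7 = 35
  side 2: 28 + 7 = 35
  side 3: 28 + 4 + 4 = 36
  side 4: 26 = 26
  side 5: 24 + 12 = 36
  side 6: 19 + 12 = 31
  side 7: 11 = 11
Every load is within 36 min, so 7 tape sides suffice.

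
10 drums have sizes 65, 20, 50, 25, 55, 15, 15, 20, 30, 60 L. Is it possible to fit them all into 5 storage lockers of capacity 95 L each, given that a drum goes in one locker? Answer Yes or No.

A valid assignment using 4 storage lockers:
  locker 1: 65 + 30 = 95
  locker 2: 60 + 25 = 85
  locker 3: 55 + 20 + 20 = 95
  locker 4: 50 + 15 + 15 = 80
That uses only 4 ≤ 5, so 5 storage lockers are enough.

Yes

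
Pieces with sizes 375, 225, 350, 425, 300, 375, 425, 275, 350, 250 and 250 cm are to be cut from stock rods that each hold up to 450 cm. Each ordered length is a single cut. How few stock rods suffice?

11

Total = 425 + 425 + 375 + 375 + 350 + 350 + 300 + 275 + 250 + 250 + 225 = 3600 cm.
Lower bound: ⌈3600/450⌉ = 8 stock rods.
Also, 10 pieces each exceed 225 cm, and no two of those can share a stock rod, so at least 10 stock rods are needed.
A packing using 11 stock rods:
  stock rod 1: 425 = 425
  stock rod 2: 425 = 425
  stock rod 3: 375 = 375
  stock rod 4: 375 = 375
  stock rod 5: 350 = 350
  stock rod 6: 350 = 350
  stock rod 7: 300 = 300
  stock rod 8: 275 = 275
  stock rod 9: 250 = 250
  stock rod 10: 250 = 250
  stock rod 11: 225 = 225
No arrangement into 10 stock rods stays within capacity, so 11 is optimal.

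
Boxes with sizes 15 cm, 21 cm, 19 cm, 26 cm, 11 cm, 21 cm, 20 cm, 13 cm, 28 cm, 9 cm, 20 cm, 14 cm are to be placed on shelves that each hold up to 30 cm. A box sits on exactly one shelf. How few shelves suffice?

9

Total = 28 + 26 + 21 + 21 + 20 + 20 + 19 + 15 + 14 + 13 + 11 + 9 = 217 cm.
Lower bound: ⌈217/30⌉ = 8 shelves.
A packing using 9 shelves:
  shelf 1: 28 = 28
  shelf 2: 26 = 26
  shelf 3: 21 + 9 = 30
  shelf 4: 21 = 21
  shelf 5: 20 = 20
  shelf 6: 20 = 20
  shelf 7: 19 + 11 = 30
  shelf 8: 15 + 14 = 29
  shelf 9: 13 = 13
No arrangement into 8 shelves stays within capacity, so 9 is optimal.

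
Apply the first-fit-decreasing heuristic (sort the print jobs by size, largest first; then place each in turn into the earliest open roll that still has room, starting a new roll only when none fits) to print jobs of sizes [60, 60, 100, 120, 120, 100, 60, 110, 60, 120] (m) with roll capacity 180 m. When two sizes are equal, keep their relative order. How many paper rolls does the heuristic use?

6

Sorted descending: 120, 120, 120, 110, 100, 100, 60, 60, 60, 60.
  120 → roll 1 (new)  [load 120/180]
  120 → roll 2 (new)  [load 120/180]
  120 → roll 3 (new)  [load 120/180]
  110 → roll 4 (new)  [load 110/180]
  100 → roll 5 (new)  [load 100/180]
  100 → roll 6 (new)  [load 100/180]
  60 → roll 1  [load 180/180]
  60 → roll 2  [load 180/180]
  60 → roll 3  [load 180/180]
  60 → roll 4  [load 170/180]
6 paper rolls opened.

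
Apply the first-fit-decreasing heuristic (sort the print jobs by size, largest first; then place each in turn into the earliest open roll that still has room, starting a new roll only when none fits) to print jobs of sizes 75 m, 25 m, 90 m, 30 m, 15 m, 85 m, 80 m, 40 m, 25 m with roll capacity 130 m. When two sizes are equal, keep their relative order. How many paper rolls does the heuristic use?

Sorted descending: 90, 85, 80, 75, 40, 30, 25, 25, 15.
  90 → roll 1 (new)  [load 90/130]
  85 → roll 2 (new)  [load 85/130]
  80 → roll 3 (new)  [load 80/130]
  75 → roll 4 (new)  [load 75/130]
  40 → roll 1  [load 130/130]
  30 → roll 2  [load 115/130]
  25 → roll 3  [load 105/130]
  25 → roll 3  [load 130/130]
  15 → roll 2  [load 130/130]
4 paper rolls opened.

4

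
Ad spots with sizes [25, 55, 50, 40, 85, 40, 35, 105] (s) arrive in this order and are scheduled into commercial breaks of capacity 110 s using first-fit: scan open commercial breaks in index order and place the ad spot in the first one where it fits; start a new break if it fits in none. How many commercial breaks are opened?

  25 → break 1 (new)  [load 25/110]
  55 → break 1  [load 80/110]
  50 → break 2 (new)  [load 50/110]
  40 → break 2  [load 90/110]
  85 → break 3 (new)  [load 85/110]
  40 → break 4 (new)  [load 40/110]
  35 → break 4  [load 75/110]
  105 → break 5 (new)  [load 105/110]
5 commercial breaks opened.

5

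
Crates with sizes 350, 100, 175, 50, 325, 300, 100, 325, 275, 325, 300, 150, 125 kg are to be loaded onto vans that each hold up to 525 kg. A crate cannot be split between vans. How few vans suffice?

7

Total = 350 + 325 + 325 + 325 + 300 + 300 + 275 + 175 + 150 + 125 + 100 + 100 + 50 = 2900 kg.
Lower bound: ⌈2900/525⌉ = 6 vans.
Also, 7 crates each exceed 525/2 kg, and no two of those can share a van, so at least 7 vans are needed.
A packing using 7 vans:
  van 1: 350 + 175 = 525
  van 2: 325 + 150 + 50 = 525
  van 3: 325 + 125 = 450
  van 4: 325 + 100 + 100 = 525
  van 5: 300 = 300
  van 6: 300 = 300
  van 7: 275 = 275
This matches the lower bound, so 7 is optimal.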